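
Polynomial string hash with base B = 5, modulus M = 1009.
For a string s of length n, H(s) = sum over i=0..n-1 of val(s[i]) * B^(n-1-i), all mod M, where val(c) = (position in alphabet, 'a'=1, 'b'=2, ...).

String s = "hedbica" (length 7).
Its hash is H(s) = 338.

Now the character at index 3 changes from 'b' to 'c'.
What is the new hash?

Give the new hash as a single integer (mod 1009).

val('b') = 2, val('c') = 3
Position k = 3, exponent = n-1-k = 3
B^3 mod M = 5^3 mod 1009 = 125
Delta = (3 - 2) * 125 mod 1009 = 125
New hash = (338 + 125) mod 1009 = 463

Answer: 463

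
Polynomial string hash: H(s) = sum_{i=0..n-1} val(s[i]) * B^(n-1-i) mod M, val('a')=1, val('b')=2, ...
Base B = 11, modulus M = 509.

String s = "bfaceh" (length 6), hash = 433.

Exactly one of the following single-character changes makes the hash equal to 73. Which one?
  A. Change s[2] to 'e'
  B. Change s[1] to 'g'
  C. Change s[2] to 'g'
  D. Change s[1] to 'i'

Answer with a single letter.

Option A: s[2]='a'->'e', delta=(5-1)*11^3 mod 509 = 234, hash=433+234 mod 509 = 158
Option B: s[1]='f'->'g', delta=(7-6)*11^4 mod 509 = 389, hash=433+389 mod 509 = 313
Option C: s[2]='a'->'g', delta=(7-1)*11^3 mod 509 = 351, hash=433+351 mod 509 = 275
Option D: s[1]='f'->'i', delta=(9-6)*11^4 mod 509 = 149, hash=433+149 mod 509 = 73 <-- target

Answer: D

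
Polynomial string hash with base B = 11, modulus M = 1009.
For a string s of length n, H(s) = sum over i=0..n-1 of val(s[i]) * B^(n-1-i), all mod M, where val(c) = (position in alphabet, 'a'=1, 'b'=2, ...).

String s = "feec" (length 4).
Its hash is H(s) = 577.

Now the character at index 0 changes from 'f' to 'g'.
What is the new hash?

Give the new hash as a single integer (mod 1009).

val('f') = 6, val('g') = 7
Position k = 0, exponent = n-1-k = 3
B^3 mod M = 11^3 mod 1009 = 322
Delta = (7 - 6) * 322 mod 1009 = 322
New hash = (577 + 322) mod 1009 = 899

Answer: 899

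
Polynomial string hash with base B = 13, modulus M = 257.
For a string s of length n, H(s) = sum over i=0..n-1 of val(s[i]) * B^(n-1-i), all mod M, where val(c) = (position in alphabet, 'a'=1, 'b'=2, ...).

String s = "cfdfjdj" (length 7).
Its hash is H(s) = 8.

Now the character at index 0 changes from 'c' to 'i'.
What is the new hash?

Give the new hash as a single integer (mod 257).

Answer: 46

Derivation:
val('c') = 3, val('i') = 9
Position k = 0, exponent = n-1-k = 6
B^6 mod M = 13^6 mod 257 = 92
Delta = (9 - 3) * 92 mod 257 = 38
New hash = (8 + 38) mod 257 = 46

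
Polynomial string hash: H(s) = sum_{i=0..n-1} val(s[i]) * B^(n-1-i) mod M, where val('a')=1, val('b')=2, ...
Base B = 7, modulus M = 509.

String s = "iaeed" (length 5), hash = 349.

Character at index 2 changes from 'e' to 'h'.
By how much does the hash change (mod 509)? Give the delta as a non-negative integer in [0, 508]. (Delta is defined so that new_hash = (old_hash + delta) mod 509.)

Delta formula: (val(new) - val(old)) * B^(n-1-k) mod M
  val('h') - val('e') = 8 - 5 = 3
  B^(n-1-k) = 7^2 mod 509 = 49
  Delta = 3 * 49 mod 509 = 147

Answer: 147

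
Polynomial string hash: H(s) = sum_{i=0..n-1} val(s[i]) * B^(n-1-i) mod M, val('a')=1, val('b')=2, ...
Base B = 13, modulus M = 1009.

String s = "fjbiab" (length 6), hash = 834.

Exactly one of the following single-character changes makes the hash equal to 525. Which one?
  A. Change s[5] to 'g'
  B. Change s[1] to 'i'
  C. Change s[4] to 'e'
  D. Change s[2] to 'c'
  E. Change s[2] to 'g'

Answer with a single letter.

Answer: B

Derivation:
Option A: s[5]='b'->'g', delta=(7-2)*13^0 mod 1009 = 5, hash=834+5 mod 1009 = 839
Option B: s[1]='j'->'i', delta=(9-10)*13^4 mod 1009 = 700, hash=834+700 mod 1009 = 525 <-- target
Option C: s[4]='a'->'e', delta=(5-1)*13^1 mod 1009 = 52, hash=834+52 mod 1009 = 886
Option D: s[2]='b'->'c', delta=(3-2)*13^3 mod 1009 = 179, hash=834+179 mod 1009 = 4
Option E: s[2]='b'->'g', delta=(7-2)*13^3 mod 1009 = 895, hash=834+895 mod 1009 = 720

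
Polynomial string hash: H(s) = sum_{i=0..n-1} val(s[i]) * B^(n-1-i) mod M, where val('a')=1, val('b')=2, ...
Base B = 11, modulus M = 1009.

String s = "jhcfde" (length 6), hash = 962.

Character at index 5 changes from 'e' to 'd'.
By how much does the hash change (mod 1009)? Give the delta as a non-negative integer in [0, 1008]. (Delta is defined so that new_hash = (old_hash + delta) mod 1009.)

Delta formula: (val(new) - val(old)) * B^(n-1-k) mod M
  val('d') - val('e') = 4 - 5 = -1
  B^(n-1-k) = 11^0 mod 1009 = 1
  Delta = -1 * 1 mod 1009 = 1008

Answer: 1008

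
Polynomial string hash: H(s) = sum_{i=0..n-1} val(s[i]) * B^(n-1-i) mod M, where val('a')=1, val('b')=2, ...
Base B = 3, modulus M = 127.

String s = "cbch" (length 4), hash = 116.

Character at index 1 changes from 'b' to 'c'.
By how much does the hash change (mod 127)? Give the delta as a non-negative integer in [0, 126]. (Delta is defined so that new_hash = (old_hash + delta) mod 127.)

Delta formula: (val(new) - val(old)) * B^(n-1-k) mod M
  val('c') - val('b') = 3 - 2 = 1
  B^(n-1-k) = 3^2 mod 127 = 9
  Delta = 1 * 9 mod 127 = 9

Answer: 9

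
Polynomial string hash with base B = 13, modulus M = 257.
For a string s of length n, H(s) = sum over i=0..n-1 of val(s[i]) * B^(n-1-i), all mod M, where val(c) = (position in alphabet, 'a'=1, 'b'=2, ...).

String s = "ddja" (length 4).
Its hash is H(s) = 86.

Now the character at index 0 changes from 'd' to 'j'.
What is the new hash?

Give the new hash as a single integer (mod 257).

val('d') = 4, val('j') = 10
Position k = 0, exponent = n-1-k = 3
B^3 mod M = 13^3 mod 257 = 141
Delta = (10 - 4) * 141 mod 257 = 75
New hash = (86 + 75) mod 257 = 161

Answer: 161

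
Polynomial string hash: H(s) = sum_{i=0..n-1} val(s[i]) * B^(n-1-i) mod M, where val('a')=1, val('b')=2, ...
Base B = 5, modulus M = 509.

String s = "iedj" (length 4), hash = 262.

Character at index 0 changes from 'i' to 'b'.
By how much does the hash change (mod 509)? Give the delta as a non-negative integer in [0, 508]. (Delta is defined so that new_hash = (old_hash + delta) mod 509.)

Answer: 143

Derivation:
Delta formula: (val(new) - val(old)) * B^(n-1-k) mod M
  val('b') - val('i') = 2 - 9 = -7
  B^(n-1-k) = 5^3 mod 509 = 125
  Delta = -7 * 125 mod 509 = 143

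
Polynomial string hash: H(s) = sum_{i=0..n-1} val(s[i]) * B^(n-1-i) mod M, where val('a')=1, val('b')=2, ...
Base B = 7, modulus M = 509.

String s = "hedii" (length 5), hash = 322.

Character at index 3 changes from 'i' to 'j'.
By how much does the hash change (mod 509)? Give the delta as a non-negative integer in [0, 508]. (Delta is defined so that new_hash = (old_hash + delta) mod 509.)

Delta formula: (val(new) - val(old)) * B^(n-1-k) mod M
  val('j') - val('i') = 10 - 9 = 1
  B^(n-1-k) = 7^1 mod 509 = 7
  Delta = 1 * 7 mod 509 = 7

Answer: 7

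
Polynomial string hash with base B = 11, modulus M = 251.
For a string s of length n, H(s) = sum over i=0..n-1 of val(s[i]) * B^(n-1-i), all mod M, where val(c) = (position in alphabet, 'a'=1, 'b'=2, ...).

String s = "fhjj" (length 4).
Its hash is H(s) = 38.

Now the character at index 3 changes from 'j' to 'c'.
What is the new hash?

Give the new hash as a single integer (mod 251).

val('j') = 10, val('c') = 3
Position k = 3, exponent = n-1-k = 0
B^0 mod M = 11^0 mod 251 = 1
Delta = (3 - 10) * 1 mod 251 = 244
New hash = (38 + 244) mod 251 = 31

Answer: 31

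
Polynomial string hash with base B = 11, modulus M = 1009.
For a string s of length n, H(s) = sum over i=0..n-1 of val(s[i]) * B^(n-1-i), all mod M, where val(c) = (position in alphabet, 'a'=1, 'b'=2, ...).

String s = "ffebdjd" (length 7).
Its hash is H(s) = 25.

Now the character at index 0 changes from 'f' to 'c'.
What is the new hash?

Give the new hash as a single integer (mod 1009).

Answer: 754

Derivation:
val('f') = 6, val('c') = 3
Position k = 0, exponent = n-1-k = 6
B^6 mod M = 11^6 mod 1009 = 766
Delta = (3 - 6) * 766 mod 1009 = 729
New hash = (25 + 729) mod 1009 = 754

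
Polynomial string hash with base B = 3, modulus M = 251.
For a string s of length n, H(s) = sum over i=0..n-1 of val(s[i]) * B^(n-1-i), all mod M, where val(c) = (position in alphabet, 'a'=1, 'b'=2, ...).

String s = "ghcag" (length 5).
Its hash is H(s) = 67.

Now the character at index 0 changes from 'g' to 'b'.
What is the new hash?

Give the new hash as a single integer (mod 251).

Answer: 164

Derivation:
val('g') = 7, val('b') = 2
Position k = 0, exponent = n-1-k = 4
B^4 mod M = 3^4 mod 251 = 81
Delta = (2 - 7) * 81 mod 251 = 97
New hash = (67 + 97) mod 251 = 164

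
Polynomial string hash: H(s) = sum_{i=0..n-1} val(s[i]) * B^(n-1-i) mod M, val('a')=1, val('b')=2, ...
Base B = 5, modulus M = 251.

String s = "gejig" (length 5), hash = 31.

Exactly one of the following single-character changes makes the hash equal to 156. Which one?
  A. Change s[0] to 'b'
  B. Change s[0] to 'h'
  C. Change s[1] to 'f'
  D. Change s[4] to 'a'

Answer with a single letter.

Answer: C

Derivation:
Option A: s[0]='g'->'b', delta=(2-7)*5^4 mod 251 = 138, hash=31+138 mod 251 = 169
Option B: s[0]='g'->'h', delta=(8-7)*5^4 mod 251 = 123, hash=31+123 mod 251 = 154
Option C: s[1]='e'->'f', delta=(6-5)*5^3 mod 251 = 125, hash=31+125 mod 251 = 156 <-- target
Option D: s[4]='g'->'a', delta=(1-7)*5^0 mod 251 = 245, hash=31+245 mod 251 = 25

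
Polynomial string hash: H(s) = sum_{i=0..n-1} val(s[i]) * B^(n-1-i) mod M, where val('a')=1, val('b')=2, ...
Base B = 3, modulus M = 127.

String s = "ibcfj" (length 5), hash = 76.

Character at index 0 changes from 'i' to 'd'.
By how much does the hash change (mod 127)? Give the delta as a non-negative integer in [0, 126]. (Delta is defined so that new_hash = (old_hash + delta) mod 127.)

Answer: 103

Derivation:
Delta formula: (val(new) - val(old)) * B^(n-1-k) mod M
  val('d') - val('i') = 4 - 9 = -5
  B^(n-1-k) = 3^4 mod 127 = 81
  Delta = -5 * 81 mod 127 = 103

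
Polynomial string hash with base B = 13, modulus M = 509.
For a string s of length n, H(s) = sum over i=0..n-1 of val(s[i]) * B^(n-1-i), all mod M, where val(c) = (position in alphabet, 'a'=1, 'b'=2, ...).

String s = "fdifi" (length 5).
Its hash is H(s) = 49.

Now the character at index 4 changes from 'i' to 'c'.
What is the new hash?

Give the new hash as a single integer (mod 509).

Answer: 43

Derivation:
val('i') = 9, val('c') = 3
Position k = 4, exponent = n-1-k = 0
B^0 mod M = 13^0 mod 509 = 1
Delta = (3 - 9) * 1 mod 509 = 503
New hash = (49 + 503) mod 509 = 43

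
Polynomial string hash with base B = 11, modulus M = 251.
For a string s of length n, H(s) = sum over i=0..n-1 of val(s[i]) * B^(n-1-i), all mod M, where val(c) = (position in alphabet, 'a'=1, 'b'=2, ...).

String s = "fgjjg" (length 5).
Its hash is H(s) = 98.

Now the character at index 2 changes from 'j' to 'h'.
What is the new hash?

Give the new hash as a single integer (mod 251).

val('j') = 10, val('h') = 8
Position k = 2, exponent = n-1-k = 2
B^2 mod M = 11^2 mod 251 = 121
Delta = (8 - 10) * 121 mod 251 = 9
New hash = (98 + 9) mod 251 = 107

Answer: 107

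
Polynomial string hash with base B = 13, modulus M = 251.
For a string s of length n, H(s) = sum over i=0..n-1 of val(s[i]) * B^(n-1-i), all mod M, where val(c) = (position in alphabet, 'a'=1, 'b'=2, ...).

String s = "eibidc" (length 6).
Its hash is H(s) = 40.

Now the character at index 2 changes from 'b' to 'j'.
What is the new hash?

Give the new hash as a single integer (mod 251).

val('b') = 2, val('j') = 10
Position k = 2, exponent = n-1-k = 3
B^3 mod M = 13^3 mod 251 = 189
Delta = (10 - 2) * 189 mod 251 = 6
New hash = (40 + 6) mod 251 = 46

Answer: 46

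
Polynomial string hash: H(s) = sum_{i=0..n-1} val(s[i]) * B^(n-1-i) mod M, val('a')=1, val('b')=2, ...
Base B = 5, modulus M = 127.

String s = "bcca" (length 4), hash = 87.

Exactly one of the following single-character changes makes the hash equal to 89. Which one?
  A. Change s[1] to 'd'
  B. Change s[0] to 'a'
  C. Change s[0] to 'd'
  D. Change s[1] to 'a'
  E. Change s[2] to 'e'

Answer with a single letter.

Answer: B

Derivation:
Option A: s[1]='c'->'d', delta=(4-3)*5^2 mod 127 = 25, hash=87+25 mod 127 = 112
Option B: s[0]='b'->'a', delta=(1-2)*5^3 mod 127 = 2, hash=87+2 mod 127 = 89 <-- target
Option C: s[0]='b'->'d', delta=(4-2)*5^3 mod 127 = 123, hash=87+123 mod 127 = 83
Option D: s[1]='c'->'a', delta=(1-3)*5^2 mod 127 = 77, hash=87+77 mod 127 = 37
Option E: s[2]='c'->'e', delta=(5-3)*5^1 mod 127 = 10, hash=87+10 mod 127 = 97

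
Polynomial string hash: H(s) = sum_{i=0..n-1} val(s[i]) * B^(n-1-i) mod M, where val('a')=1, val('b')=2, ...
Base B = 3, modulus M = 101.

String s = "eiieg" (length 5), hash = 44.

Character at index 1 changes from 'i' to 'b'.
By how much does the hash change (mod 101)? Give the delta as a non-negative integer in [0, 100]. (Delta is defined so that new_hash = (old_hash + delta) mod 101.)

Answer: 13

Derivation:
Delta formula: (val(new) - val(old)) * B^(n-1-k) mod M
  val('b') - val('i') = 2 - 9 = -7
  B^(n-1-k) = 3^3 mod 101 = 27
  Delta = -7 * 27 mod 101 = 13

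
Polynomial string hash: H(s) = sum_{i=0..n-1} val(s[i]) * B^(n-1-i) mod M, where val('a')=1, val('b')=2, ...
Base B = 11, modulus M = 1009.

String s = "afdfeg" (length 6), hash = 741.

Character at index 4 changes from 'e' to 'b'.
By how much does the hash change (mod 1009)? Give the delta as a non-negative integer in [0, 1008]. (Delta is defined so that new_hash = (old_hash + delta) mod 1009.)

Answer: 976

Derivation:
Delta formula: (val(new) - val(old)) * B^(n-1-k) mod M
  val('b') - val('e') = 2 - 5 = -3
  B^(n-1-k) = 11^1 mod 1009 = 11
  Delta = -3 * 11 mod 1009 = 976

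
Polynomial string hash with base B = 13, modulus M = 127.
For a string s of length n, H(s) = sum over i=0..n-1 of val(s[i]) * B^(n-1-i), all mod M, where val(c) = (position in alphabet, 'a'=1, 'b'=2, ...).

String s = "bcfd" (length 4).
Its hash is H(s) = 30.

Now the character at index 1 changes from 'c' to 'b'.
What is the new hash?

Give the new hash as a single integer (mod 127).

val('c') = 3, val('b') = 2
Position k = 1, exponent = n-1-k = 2
B^2 mod M = 13^2 mod 127 = 42
Delta = (2 - 3) * 42 mod 127 = 85
New hash = (30 + 85) mod 127 = 115

Answer: 115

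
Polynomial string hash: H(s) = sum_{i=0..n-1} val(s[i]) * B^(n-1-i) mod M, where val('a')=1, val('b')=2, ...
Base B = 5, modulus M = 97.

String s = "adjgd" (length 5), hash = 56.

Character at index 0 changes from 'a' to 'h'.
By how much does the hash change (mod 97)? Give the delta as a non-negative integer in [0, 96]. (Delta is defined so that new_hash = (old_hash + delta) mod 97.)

Answer: 10

Derivation:
Delta formula: (val(new) - val(old)) * B^(n-1-k) mod M
  val('h') - val('a') = 8 - 1 = 7
  B^(n-1-k) = 5^4 mod 97 = 43
  Delta = 7 * 43 mod 97 = 10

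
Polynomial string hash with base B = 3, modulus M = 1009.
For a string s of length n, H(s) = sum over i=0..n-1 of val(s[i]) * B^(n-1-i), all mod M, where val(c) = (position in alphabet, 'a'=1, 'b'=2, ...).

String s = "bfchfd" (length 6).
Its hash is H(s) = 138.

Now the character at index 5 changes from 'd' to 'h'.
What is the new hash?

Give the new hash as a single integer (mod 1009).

val('d') = 4, val('h') = 8
Position k = 5, exponent = n-1-k = 0
B^0 mod M = 3^0 mod 1009 = 1
Delta = (8 - 4) * 1 mod 1009 = 4
New hash = (138 + 4) mod 1009 = 142

Answer: 142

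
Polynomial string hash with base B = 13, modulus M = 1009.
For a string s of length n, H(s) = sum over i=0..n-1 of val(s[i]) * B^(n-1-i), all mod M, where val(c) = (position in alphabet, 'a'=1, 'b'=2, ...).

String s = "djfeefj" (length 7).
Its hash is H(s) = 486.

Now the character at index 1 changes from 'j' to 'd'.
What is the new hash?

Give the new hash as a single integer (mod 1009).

val('j') = 10, val('d') = 4
Position k = 1, exponent = n-1-k = 5
B^5 mod M = 13^5 mod 1009 = 990
Delta = (4 - 10) * 990 mod 1009 = 114
New hash = (486 + 114) mod 1009 = 600

Answer: 600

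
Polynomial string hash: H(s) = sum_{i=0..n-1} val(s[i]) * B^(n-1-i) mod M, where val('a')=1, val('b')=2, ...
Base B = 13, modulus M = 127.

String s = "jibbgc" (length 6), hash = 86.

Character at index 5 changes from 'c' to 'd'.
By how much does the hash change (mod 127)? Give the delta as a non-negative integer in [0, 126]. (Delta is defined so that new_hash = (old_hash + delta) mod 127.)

Delta formula: (val(new) - val(old)) * B^(n-1-k) mod M
  val('d') - val('c') = 4 - 3 = 1
  B^(n-1-k) = 13^0 mod 127 = 1
  Delta = 1 * 1 mod 127 = 1

Answer: 1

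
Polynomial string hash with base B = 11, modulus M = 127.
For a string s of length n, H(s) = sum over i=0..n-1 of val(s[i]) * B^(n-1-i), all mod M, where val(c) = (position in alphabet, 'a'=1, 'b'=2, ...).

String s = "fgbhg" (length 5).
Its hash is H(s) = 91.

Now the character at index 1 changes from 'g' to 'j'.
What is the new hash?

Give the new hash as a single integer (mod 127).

Answer: 20

Derivation:
val('g') = 7, val('j') = 10
Position k = 1, exponent = n-1-k = 3
B^3 mod M = 11^3 mod 127 = 61
Delta = (10 - 7) * 61 mod 127 = 56
New hash = (91 + 56) mod 127 = 20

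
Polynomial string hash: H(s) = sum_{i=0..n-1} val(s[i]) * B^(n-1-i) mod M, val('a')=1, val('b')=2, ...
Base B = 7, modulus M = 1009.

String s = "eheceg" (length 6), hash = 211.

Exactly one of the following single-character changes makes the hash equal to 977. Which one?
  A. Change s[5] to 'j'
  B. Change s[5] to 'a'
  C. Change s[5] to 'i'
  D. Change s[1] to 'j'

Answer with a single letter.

Option A: s[5]='g'->'j', delta=(10-7)*7^0 mod 1009 = 3, hash=211+3 mod 1009 = 214
Option B: s[5]='g'->'a', delta=(1-7)*7^0 mod 1009 = 1003, hash=211+1003 mod 1009 = 205
Option C: s[5]='g'->'i', delta=(9-7)*7^0 mod 1009 = 2, hash=211+2 mod 1009 = 213
Option D: s[1]='h'->'j', delta=(10-8)*7^4 mod 1009 = 766, hash=211+766 mod 1009 = 977 <-- target

Answer: D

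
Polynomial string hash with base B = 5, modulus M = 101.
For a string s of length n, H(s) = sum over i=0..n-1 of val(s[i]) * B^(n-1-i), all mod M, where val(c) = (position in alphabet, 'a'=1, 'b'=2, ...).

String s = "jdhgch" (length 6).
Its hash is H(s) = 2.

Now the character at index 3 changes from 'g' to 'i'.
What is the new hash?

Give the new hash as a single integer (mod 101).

Answer: 52

Derivation:
val('g') = 7, val('i') = 9
Position k = 3, exponent = n-1-k = 2
B^2 mod M = 5^2 mod 101 = 25
Delta = (9 - 7) * 25 mod 101 = 50
New hash = (2 + 50) mod 101 = 52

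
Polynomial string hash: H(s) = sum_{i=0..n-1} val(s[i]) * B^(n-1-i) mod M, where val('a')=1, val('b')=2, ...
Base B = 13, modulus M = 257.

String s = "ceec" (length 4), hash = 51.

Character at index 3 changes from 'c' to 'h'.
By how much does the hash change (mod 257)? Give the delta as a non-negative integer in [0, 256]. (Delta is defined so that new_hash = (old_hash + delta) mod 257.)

Answer: 5

Derivation:
Delta formula: (val(new) - val(old)) * B^(n-1-k) mod M
  val('h') - val('c') = 8 - 3 = 5
  B^(n-1-k) = 13^0 mod 257 = 1
  Delta = 5 * 1 mod 257 = 5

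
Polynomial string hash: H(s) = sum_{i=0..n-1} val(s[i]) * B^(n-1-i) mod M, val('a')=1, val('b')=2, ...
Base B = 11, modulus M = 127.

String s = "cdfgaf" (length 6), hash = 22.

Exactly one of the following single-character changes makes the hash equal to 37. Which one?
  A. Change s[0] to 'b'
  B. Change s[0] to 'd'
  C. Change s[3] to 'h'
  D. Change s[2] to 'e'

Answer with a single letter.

Option A: s[0]='c'->'b', delta=(2-3)*11^5 mod 127 = 112, hash=22+112 mod 127 = 7
Option B: s[0]='c'->'d', delta=(4-3)*11^5 mod 127 = 15, hash=22+15 mod 127 = 37 <-- target
Option C: s[3]='g'->'h', delta=(8-7)*11^2 mod 127 = 121, hash=22+121 mod 127 = 16
Option D: s[2]='f'->'e', delta=(5-6)*11^3 mod 127 = 66, hash=22+66 mod 127 = 88

Answer: B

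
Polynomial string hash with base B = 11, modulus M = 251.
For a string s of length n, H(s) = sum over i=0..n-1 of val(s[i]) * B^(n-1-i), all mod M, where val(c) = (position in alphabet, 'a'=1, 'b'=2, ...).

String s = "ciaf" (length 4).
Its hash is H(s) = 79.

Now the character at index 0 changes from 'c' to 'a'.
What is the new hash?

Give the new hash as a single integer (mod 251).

Answer: 178

Derivation:
val('c') = 3, val('a') = 1
Position k = 0, exponent = n-1-k = 3
B^3 mod M = 11^3 mod 251 = 76
Delta = (1 - 3) * 76 mod 251 = 99
New hash = (79 + 99) mod 251 = 178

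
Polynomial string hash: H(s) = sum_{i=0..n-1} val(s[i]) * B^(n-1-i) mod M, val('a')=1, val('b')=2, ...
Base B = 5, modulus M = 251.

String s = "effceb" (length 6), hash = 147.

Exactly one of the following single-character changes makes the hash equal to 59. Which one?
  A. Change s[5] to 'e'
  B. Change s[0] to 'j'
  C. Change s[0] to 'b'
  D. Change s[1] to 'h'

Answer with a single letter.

Answer: C

Derivation:
Option A: s[5]='b'->'e', delta=(5-2)*5^0 mod 251 = 3, hash=147+3 mod 251 = 150
Option B: s[0]='e'->'j', delta=(10-5)*5^5 mod 251 = 63, hash=147+63 mod 251 = 210
Option C: s[0]='e'->'b', delta=(2-5)*5^5 mod 251 = 163, hash=147+163 mod 251 = 59 <-- target
Option D: s[1]='f'->'h', delta=(8-6)*5^4 mod 251 = 246, hash=147+246 mod 251 = 142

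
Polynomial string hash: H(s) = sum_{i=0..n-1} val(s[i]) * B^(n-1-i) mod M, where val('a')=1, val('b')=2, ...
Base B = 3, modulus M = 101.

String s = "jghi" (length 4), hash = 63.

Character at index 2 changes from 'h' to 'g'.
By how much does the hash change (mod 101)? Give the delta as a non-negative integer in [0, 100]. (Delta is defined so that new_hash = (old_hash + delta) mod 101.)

Delta formula: (val(new) - val(old)) * B^(n-1-k) mod M
  val('g') - val('h') = 7 - 8 = -1
  B^(n-1-k) = 3^1 mod 101 = 3
  Delta = -1 * 3 mod 101 = 98

Answer: 98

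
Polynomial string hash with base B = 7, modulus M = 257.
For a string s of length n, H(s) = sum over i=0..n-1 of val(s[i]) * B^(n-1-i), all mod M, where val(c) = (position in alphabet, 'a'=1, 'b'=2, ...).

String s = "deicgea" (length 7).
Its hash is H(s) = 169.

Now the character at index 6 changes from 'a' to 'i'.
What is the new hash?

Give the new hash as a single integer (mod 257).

Answer: 177

Derivation:
val('a') = 1, val('i') = 9
Position k = 6, exponent = n-1-k = 0
B^0 mod M = 7^0 mod 257 = 1
Delta = (9 - 1) * 1 mod 257 = 8
New hash = (169 + 8) mod 257 = 177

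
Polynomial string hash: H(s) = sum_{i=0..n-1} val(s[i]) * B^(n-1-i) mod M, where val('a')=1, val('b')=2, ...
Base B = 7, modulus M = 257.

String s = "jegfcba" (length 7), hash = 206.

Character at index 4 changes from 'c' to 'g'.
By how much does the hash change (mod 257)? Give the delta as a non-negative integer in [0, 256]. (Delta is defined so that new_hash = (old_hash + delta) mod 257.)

Delta formula: (val(new) - val(old)) * B^(n-1-k) mod M
  val('g') - val('c') = 7 - 3 = 4
  B^(n-1-k) = 7^2 mod 257 = 49
  Delta = 4 * 49 mod 257 = 196

Answer: 196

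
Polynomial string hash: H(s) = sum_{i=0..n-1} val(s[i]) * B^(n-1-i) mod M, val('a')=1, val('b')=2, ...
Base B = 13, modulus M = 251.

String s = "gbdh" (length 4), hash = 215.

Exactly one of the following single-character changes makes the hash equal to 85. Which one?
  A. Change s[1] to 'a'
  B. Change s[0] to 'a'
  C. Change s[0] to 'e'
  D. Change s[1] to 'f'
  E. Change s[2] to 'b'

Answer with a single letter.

Answer: B

Derivation:
Option A: s[1]='b'->'a', delta=(1-2)*13^2 mod 251 = 82, hash=215+82 mod 251 = 46
Option B: s[0]='g'->'a', delta=(1-7)*13^3 mod 251 = 121, hash=215+121 mod 251 = 85 <-- target
Option C: s[0]='g'->'e', delta=(5-7)*13^3 mod 251 = 124, hash=215+124 mod 251 = 88
Option D: s[1]='b'->'f', delta=(6-2)*13^2 mod 251 = 174, hash=215+174 mod 251 = 138
Option E: s[2]='d'->'b', delta=(2-4)*13^1 mod 251 = 225, hash=215+225 mod 251 = 189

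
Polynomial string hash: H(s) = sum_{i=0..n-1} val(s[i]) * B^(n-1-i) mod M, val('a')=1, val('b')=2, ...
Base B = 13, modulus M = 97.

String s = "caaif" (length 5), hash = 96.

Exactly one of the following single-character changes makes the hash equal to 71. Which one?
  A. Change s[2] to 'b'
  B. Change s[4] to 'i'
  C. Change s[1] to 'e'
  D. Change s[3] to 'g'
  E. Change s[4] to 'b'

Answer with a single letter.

Answer: A

Derivation:
Option A: s[2]='a'->'b', delta=(2-1)*13^2 mod 97 = 72, hash=96+72 mod 97 = 71 <-- target
Option B: s[4]='f'->'i', delta=(9-6)*13^0 mod 97 = 3, hash=96+3 mod 97 = 2
Option C: s[1]='a'->'e', delta=(5-1)*13^3 mod 97 = 58, hash=96+58 mod 97 = 57
Option D: s[3]='i'->'g', delta=(7-9)*13^1 mod 97 = 71, hash=96+71 mod 97 = 70
Option E: s[4]='f'->'b', delta=(2-6)*13^0 mod 97 = 93, hash=96+93 mod 97 = 92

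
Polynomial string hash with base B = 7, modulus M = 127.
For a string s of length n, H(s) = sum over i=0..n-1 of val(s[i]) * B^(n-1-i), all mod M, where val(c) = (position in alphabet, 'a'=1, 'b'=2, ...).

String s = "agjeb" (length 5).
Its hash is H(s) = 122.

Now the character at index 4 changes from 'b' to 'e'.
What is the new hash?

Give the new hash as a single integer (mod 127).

val('b') = 2, val('e') = 5
Position k = 4, exponent = n-1-k = 0
B^0 mod M = 7^0 mod 127 = 1
Delta = (5 - 2) * 1 mod 127 = 3
New hash = (122 + 3) mod 127 = 125

Answer: 125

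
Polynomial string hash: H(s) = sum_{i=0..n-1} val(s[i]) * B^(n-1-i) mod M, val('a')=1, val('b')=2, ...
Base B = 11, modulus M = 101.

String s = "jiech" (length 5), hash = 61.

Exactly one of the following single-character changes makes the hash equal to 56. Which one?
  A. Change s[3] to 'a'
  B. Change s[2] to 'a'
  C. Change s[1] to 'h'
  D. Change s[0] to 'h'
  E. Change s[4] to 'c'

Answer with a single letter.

Option A: s[3]='c'->'a', delta=(1-3)*11^1 mod 101 = 79, hash=61+79 mod 101 = 39
Option B: s[2]='e'->'a', delta=(1-5)*11^2 mod 101 = 21, hash=61+21 mod 101 = 82
Option C: s[1]='i'->'h', delta=(8-9)*11^3 mod 101 = 83, hash=61+83 mod 101 = 43
Option D: s[0]='j'->'h', delta=(8-10)*11^4 mod 101 = 8, hash=61+8 mod 101 = 69
Option E: s[4]='h'->'c', delta=(3-8)*11^0 mod 101 = 96, hash=61+96 mod 101 = 56 <-- target

Answer: E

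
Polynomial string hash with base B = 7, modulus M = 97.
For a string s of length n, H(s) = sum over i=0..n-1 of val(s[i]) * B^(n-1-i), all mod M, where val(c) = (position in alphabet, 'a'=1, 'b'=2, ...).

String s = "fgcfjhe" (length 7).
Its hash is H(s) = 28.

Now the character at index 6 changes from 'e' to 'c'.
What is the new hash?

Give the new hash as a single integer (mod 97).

val('e') = 5, val('c') = 3
Position k = 6, exponent = n-1-k = 0
B^0 mod M = 7^0 mod 97 = 1
Delta = (3 - 5) * 1 mod 97 = 95
New hash = (28 + 95) mod 97 = 26

Answer: 26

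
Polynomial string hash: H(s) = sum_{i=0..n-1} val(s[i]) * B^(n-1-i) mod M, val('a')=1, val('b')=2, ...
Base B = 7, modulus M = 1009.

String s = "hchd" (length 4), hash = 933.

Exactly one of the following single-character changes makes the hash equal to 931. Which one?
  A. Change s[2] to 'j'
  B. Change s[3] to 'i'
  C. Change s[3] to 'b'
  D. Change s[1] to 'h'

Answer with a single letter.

Option A: s[2]='h'->'j', delta=(10-8)*7^1 mod 1009 = 14, hash=933+14 mod 1009 = 947
Option B: s[3]='d'->'i', delta=(9-4)*7^0 mod 1009 = 5, hash=933+5 mod 1009 = 938
Option C: s[3]='d'->'b', delta=(2-4)*7^0 mod 1009 = 1007, hash=933+1007 mod 1009 = 931 <-- target
Option D: s[1]='c'->'h', delta=(8-3)*7^2 mod 1009 = 245, hash=933+245 mod 1009 = 169

Answer: C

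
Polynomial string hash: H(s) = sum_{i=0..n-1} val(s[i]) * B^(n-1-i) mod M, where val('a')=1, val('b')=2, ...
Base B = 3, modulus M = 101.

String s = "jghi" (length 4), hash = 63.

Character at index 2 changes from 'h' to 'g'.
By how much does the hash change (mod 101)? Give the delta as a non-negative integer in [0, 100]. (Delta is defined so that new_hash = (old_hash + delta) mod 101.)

Delta formula: (val(new) - val(old)) * B^(n-1-k) mod M
  val('g') - val('h') = 7 - 8 = -1
  B^(n-1-k) = 3^1 mod 101 = 3
  Delta = -1 * 3 mod 101 = 98

Answer: 98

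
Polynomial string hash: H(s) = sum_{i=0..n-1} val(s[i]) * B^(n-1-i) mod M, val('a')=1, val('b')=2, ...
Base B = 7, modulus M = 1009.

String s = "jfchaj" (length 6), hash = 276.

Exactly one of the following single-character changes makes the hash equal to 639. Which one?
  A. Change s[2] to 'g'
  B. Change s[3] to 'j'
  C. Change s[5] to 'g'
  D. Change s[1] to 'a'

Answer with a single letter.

Option A: s[2]='c'->'g', delta=(7-3)*7^3 mod 1009 = 363, hash=276+363 mod 1009 = 639 <-- target
Option B: s[3]='h'->'j', delta=(10-8)*7^2 mod 1009 = 98, hash=276+98 mod 1009 = 374
Option C: s[5]='j'->'g', delta=(7-10)*7^0 mod 1009 = 1006, hash=276+1006 mod 1009 = 273
Option D: s[1]='f'->'a', delta=(1-6)*7^4 mod 1009 = 103, hash=276+103 mod 1009 = 379

Answer: A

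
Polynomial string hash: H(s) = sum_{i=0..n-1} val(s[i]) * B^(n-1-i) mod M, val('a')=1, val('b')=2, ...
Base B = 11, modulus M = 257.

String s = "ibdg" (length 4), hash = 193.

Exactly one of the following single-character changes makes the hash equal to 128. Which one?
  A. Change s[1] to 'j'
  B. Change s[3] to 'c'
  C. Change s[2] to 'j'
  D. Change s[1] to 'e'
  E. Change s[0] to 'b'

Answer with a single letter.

Answer: E

Derivation:
Option A: s[1]='b'->'j', delta=(10-2)*11^2 mod 257 = 197, hash=193+197 mod 257 = 133
Option B: s[3]='g'->'c', delta=(3-7)*11^0 mod 257 = 253, hash=193+253 mod 257 = 189
Option C: s[2]='d'->'j', delta=(10-4)*11^1 mod 257 = 66, hash=193+66 mod 257 = 2
Option D: s[1]='b'->'e', delta=(5-2)*11^2 mod 257 = 106, hash=193+106 mod 257 = 42
Option E: s[0]='i'->'b', delta=(2-9)*11^3 mod 257 = 192, hash=193+192 mod 257 = 128 <-- target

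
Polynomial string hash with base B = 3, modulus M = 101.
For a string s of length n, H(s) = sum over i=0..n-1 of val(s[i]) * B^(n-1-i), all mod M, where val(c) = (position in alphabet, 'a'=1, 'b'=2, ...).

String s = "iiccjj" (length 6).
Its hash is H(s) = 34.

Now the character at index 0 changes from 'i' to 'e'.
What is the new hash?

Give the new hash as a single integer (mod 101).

val('i') = 9, val('e') = 5
Position k = 0, exponent = n-1-k = 5
B^5 mod M = 3^5 mod 101 = 41
Delta = (5 - 9) * 41 mod 101 = 38
New hash = (34 + 38) mod 101 = 72

Answer: 72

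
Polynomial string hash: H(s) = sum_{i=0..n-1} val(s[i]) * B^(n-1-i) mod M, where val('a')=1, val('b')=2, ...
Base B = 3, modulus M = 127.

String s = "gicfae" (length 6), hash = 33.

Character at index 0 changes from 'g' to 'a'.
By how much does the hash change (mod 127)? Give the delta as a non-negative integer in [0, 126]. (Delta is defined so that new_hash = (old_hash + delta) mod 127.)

Delta formula: (val(new) - val(old)) * B^(n-1-k) mod M
  val('a') - val('g') = 1 - 7 = -6
  B^(n-1-k) = 3^5 mod 127 = 116
  Delta = -6 * 116 mod 127 = 66

Answer: 66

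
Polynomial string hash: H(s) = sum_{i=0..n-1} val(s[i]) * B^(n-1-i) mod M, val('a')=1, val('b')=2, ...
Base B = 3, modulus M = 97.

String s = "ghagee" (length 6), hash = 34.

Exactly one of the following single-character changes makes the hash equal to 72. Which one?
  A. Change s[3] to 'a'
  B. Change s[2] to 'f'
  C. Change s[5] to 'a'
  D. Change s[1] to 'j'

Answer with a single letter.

Answer: B

Derivation:
Option A: s[3]='g'->'a', delta=(1-7)*3^2 mod 97 = 43, hash=34+43 mod 97 = 77
Option B: s[2]='a'->'f', delta=(6-1)*3^3 mod 97 = 38, hash=34+38 mod 97 = 72 <-- target
Option C: s[5]='e'->'a', delta=(1-5)*3^0 mod 97 = 93, hash=34+93 mod 97 = 30
Option D: s[1]='h'->'j', delta=(10-8)*3^4 mod 97 = 65, hash=34+65 mod 97 = 2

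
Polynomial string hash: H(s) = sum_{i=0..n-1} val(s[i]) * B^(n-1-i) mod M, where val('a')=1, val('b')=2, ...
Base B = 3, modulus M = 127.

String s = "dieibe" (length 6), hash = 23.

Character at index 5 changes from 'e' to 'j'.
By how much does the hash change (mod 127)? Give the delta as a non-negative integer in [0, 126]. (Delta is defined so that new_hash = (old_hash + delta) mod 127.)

Delta formula: (val(new) - val(old)) * B^(n-1-k) mod M
  val('j') - val('e') = 10 - 5 = 5
  B^(n-1-k) = 3^0 mod 127 = 1
  Delta = 5 * 1 mod 127 = 5

Answer: 5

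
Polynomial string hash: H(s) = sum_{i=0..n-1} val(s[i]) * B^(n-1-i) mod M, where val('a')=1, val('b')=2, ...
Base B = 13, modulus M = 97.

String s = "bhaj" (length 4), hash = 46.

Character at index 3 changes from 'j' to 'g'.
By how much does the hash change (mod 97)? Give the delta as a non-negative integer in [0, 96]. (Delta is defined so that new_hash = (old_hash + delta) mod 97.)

Answer: 94

Derivation:
Delta formula: (val(new) - val(old)) * B^(n-1-k) mod M
  val('g') - val('j') = 7 - 10 = -3
  B^(n-1-k) = 13^0 mod 97 = 1
  Delta = -3 * 1 mod 97 = 94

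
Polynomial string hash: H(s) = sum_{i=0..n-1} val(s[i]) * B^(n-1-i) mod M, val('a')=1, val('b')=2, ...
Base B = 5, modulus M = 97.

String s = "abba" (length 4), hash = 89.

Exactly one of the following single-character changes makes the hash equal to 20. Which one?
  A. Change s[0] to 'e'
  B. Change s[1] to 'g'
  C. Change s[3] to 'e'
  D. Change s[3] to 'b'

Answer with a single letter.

Answer: B

Derivation:
Option A: s[0]='a'->'e', delta=(5-1)*5^3 mod 97 = 15, hash=89+15 mod 97 = 7
Option B: s[1]='b'->'g', delta=(7-2)*5^2 mod 97 = 28, hash=89+28 mod 97 = 20 <-- target
Option C: s[3]='a'->'e', delta=(5-1)*5^0 mod 97 = 4, hash=89+4 mod 97 = 93
Option D: s[3]='a'->'b', delta=(2-1)*5^0 mod 97 = 1, hash=89+1 mod 97 = 90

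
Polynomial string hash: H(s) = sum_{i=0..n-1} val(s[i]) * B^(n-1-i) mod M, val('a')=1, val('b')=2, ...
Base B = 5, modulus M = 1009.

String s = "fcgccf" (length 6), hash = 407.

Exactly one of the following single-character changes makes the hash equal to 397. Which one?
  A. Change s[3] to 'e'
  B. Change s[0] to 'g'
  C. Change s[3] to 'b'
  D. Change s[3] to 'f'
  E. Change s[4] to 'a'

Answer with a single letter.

Option A: s[3]='c'->'e', delta=(5-3)*5^2 mod 1009 = 50, hash=407+50 mod 1009 = 457
Option B: s[0]='f'->'g', delta=(7-6)*5^5 mod 1009 = 98, hash=407+98 mod 1009 = 505
Option C: s[3]='c'->'b', delta=(2-3)*5^2 mod 1009 = 984, hash=407+984 mod 1009 = 382
Option D: s[3]='c'->'f', delta=(6-3)*5^2 mod 1009 = 75, hash=407+75 mod 1009 = 482
Option E: s[4]='c'->'a', delta=(1-3)*5^1 mod 1009 = 999, hash=407+999 mod 1009 = 397 <-- target

Answer: E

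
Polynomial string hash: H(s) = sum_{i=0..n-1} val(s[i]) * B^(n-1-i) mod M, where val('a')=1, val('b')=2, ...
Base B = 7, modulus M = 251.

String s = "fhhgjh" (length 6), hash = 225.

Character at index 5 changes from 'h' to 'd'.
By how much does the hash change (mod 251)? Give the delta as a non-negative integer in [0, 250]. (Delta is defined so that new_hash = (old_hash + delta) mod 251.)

Answer: 247

Derivation:
Delta formula: (val(new) - val(old)) * B^(n-1-k) mod M
  val('d') - val('h') = 4 - 8 = -4
  B^(n-1-k) = 7^0 mod 251 = 1
  Delta = -4 * 1 mod 251 = 247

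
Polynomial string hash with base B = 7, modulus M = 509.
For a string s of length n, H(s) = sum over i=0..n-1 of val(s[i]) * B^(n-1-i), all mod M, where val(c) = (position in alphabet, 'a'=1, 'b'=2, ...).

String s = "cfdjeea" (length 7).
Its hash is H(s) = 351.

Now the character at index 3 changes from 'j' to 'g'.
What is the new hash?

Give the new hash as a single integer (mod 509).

Answer: 340

Derivation:
val('j') = 10, val('g') = 7
Position k = 3, exponent = n-1-k = 3
B^3 mod M = 7^3 mod 509 = 343
Delta = (7 - 10) * 343 mod 509 = 498
New hash = (351 + 498) mod 509 = 340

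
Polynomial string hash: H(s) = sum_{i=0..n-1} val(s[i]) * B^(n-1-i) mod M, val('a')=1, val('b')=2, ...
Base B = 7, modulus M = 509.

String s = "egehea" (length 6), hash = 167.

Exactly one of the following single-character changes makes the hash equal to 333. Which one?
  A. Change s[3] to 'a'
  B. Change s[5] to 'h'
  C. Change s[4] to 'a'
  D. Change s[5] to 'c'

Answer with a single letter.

Option A: s[3]='h'->'a', delta=(1-8)*7^2 mod 509 = 166, hash=167+166 mod 509 = 333 <-- target
Option B: s[5]='a'->'h', delta=(8-1)*7^0 mod 509 = 7, hash=167+7 mod 509 = 174
Option C: s[4]='e'->'a', delta=(1-5)*7^1 mod 509 = 481, hash=167+481 mod 509 = 139
Option D: s[5]='a'->'c', delta=(3-1)*7^0 mod 509 = 2, hash=167+2 mod 509 = 169

Answer: A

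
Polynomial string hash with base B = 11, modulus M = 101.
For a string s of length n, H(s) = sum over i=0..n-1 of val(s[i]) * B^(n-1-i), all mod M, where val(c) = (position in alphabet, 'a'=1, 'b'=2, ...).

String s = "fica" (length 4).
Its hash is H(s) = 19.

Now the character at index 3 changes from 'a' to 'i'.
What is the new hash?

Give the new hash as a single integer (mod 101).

val('a') = 1, val('i') = 9
Position k = 3, exponent = n-1-k = 0
B^0 mod M = 11^0 mod 101 = 1
Delta = (9 - 1) * 1 mod 101 = 8
New hash = (19 + 8) mod 101 = 27

Answer: 27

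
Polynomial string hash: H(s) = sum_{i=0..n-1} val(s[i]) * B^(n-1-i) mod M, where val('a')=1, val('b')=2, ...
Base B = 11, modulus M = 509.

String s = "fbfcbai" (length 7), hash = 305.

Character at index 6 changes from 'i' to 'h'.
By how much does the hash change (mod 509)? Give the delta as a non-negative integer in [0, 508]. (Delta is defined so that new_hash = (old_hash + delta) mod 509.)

Answer: 508

Derivation:
Delta formula: (val(new) - val(old)) * B^(n-1-k) mod M
  val('h') - val('i') = 8 - 9 = -1
  B^(n-1-k) = 11^0 mod 509 = 1
  Delta = -1 * 1 mod 509 = 508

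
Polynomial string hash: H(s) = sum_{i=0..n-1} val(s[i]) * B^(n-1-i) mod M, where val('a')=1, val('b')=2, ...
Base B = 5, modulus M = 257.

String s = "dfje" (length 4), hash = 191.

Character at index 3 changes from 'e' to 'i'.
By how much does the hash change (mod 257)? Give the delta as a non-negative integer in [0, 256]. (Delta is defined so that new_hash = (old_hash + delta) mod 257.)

Answer: 4

Derivation:
Delta formula: (val(new) - val(old)) * B^(n-1-k) mod M
  val('i') - val('e') = 9 - 5 = 4
  B^(n-1-k) = 5^0 mod 257 = 1
  Delta = 4 * 1 mod 257 = 4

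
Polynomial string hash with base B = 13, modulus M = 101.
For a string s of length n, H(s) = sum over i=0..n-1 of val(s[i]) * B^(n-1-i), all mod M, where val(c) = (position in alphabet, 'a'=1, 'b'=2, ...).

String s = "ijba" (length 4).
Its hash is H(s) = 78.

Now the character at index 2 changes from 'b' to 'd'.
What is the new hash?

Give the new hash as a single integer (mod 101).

Answer: 3

Derivation:
val('b') = 2, val('d') = 4
Position k = 2, exponent = n-1-k = 1
B^1 mod M = 13^1 mod 101 = 13
Delta = (4 - 2) * 13 mod 101 = 26
New hash = (78 + 26) mod 101 = 3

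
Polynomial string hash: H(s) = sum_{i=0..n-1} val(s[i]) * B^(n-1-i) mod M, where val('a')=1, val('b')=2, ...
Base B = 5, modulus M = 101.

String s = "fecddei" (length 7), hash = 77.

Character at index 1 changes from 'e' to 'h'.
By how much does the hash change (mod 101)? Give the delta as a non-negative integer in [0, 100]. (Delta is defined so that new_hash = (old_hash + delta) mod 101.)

Answer: 83

Derivation:
Delta formula: (val(new) - val(old)) * B^(n-1-k) mod M
  val('h') - val('e') = 8 - 5 = 3
  B^(n-1-k) = 5^5 mod 101 = 95
  Delta = 3 * 95 mod 101 = 83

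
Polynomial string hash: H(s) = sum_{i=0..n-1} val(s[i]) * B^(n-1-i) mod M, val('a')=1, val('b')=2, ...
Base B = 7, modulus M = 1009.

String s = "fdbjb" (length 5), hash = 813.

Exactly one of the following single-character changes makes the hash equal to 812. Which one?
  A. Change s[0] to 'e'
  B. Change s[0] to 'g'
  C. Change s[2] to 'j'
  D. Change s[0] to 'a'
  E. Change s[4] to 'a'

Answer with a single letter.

Option A: s[0]='f'->'e', delta=(5-6)*7^4 mod 1009 = 626, hash=813+626 mod 1009 = 430
Option B: s[0]='f'->'g', delta=(7-6)*7^4 mod 1009 = 383, hash=813+383 mod 1009 = 187
Option C: s[2]='b'->'j', delta=(10-2)*7^2 mod 1009 = 392, hash=813+392 mod 1009 = 196
Option D: s[0]='f'->'a', delta=(1-6)*7^4 mod 1009 = 103, hash=813+103 mod 1009 = 916
Option E: s[4]='b'->'a', delta=(1-2)*7^0 mod 1009 = 1008, hash=813+1008 mod 1009 = 812 <-- target

Answer: E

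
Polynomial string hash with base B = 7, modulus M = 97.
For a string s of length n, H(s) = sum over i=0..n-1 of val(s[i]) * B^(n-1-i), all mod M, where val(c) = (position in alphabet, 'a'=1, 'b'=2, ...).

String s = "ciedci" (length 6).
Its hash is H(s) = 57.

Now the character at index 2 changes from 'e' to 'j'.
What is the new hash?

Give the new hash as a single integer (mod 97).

Answer: 26

Derivation:
val('e') = 5, val('j') = 10
Position k = 2, exponent = n-1-k = 3
B^3 mod M = 7^3 mod 97 = 52
Delta = (10 - 5) * 52 mod 97 = 66
New hash = (57 + 66) mod 97 = 26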